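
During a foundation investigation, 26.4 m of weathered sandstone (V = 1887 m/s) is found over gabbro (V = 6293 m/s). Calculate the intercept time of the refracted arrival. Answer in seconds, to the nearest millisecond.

0.027 s

tᵢ = 2h·√(V₂²−V₁²)/(V₁V₂).
√(V₂²−V₁²) = √(6293²−1887²) = 6003.4 m/s.
tᵢ = 2·26.4·6003.4/(1887·6293) = 0.02669 s.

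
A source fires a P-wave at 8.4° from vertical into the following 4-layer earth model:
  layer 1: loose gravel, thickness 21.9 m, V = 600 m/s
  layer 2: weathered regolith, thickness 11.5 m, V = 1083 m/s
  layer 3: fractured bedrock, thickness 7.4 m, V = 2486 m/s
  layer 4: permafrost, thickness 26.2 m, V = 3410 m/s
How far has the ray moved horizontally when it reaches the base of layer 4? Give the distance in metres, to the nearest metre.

51 m

Apply Snell's law at each interface; in layer i the horizontal offset is hᵢ·tan θᵢ.
Layer 1: θ = 8.40°; offset = 21.9·tan 8.40° = 3.234 m.
Layer 2: sin θ = 1083·sin 8.4°/600 = 0.2637, θ = 15.29°; offset = 11.5·tan 15.29° = 3.144 m.
Layer 3: sin θ = 2486·sin 8.4°/600 = 0.6053, θ = 37.25°; offset = 7.4·tan 37.25° = 5.627 m.
Layer 4: sin θ = 3410·sin 8.4°/600 = 0.8302, θ = 56.12°; offset = 26.2·tan 56.12° = 39.024 m.
Σ offsets = 51.028 m.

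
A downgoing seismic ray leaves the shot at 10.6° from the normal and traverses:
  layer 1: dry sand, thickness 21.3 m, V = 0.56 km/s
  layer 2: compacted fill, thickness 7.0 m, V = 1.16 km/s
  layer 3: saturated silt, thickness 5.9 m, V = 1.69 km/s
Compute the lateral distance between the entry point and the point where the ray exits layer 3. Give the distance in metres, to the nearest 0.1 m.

10.8 m

Ray parameter p = sin 10.6° / 0.56 km/s = 3.2848e-01 s/km.
Layer 1: θ = 10.60°; offset = 21.3·tan 10.60° = 3.986 m.
Layer 2: sin θ = p·1.16 = 0.3810 → θ = 22.40°; offset = 7.0·tan 22.40° = 2.885 m.
Layer 3: sin θ = p·1.69 = 0.5551 → θ = 33.72°; offset = 5.9·tan 33.72° = 3.938 m.
Total horizontal offset = 10.809 m.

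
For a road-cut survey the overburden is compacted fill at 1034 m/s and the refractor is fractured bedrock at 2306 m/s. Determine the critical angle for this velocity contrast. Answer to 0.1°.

At critical incidence the refracted ray runs along the interface (θ₂ = 90°), so sin θ_c = V₁/V₂.
θ_c = arcsin(1034/2306) = arcsin 0.4484 = 26.64°.

26.6°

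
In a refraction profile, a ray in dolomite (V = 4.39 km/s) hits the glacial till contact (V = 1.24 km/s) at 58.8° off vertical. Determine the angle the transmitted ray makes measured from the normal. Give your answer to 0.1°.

14.0°

sin θ₁/V₁ = sin θ₂/V₂ ⇒ sin θ₂ = 1.24·sin 58.8°/4.39 = 1.24·0.8554/4.39 = 0.2416.
θ₂ = sin⁻¹(0.2416) = 13.98° (from vertical).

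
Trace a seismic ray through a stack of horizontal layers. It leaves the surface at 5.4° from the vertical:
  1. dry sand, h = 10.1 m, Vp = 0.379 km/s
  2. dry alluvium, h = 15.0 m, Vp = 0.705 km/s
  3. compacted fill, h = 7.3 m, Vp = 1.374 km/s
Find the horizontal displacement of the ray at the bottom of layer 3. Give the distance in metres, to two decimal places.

p = sin θ₁/V₁ = sin 5.4°/0.379 = 2.4831e-01 s/km is conserved through the stack.
Layer 1: θ = 5.40°; offset = 10.1·tan 5.40° = 0.9547 m.
Layer 2: sin θ = p·0.705 = 0.1751 → θ = 10.08°; offset = 15.0·tan 10.08° = 2.6670 m.
Layer 3: sin θ = p·1.374 = 0.3412 → θ = 19.95°; offset = 7.3·tan 19.95° = 2.6495 m.
Summing the layer offsets gives 6.2713 m.

6.27 m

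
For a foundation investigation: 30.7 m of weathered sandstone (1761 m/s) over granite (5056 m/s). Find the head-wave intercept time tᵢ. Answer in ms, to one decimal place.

θ_c = arcsin(V₁/V₂) = arcsin(1761/5056) = 20.38°; cos θ_c = 0.9374.
tᵢ = 2h·cos θ_c / V₁ = 2·30.7·0.9374 / 1761 = 0.03268 s.

32.7 ms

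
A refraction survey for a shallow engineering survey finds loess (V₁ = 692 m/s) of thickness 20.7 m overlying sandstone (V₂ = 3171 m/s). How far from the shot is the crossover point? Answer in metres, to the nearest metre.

θ_c = arcsin(692/3171) = 12.60°, so cos θ_c = 0.9759 and tᵢ = 2h cos θ_c/V₁ = 0.0584 s.
At crossover x/V₁ = x/V₂ + tᵢ ⇒ x = tᵢ/(1/V₁ − 1/V₂) = 0.05838/(1.4451e-03 − 3.1536e-04) = 51.68 m.

52 m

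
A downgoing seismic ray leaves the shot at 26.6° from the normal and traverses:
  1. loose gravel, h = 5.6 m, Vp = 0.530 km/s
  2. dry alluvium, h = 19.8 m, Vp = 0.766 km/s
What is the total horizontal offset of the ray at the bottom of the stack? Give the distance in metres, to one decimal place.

Apply Snell's law at each interface; in layer i the horizontal offset is hᵢ·tan θᵢ.
Layer 1: θ = 26.60°; offset = 5.6·tan 26.60° = 2.804 m.
Layer 2: sin θ = 0.766·sin 26.6°/0.530 = 0.6471, θ = 40.33°; offset = 19.8·tan 40.33° = 16.807 m.
Total horizontal offset = 19.611 m.

19.6 m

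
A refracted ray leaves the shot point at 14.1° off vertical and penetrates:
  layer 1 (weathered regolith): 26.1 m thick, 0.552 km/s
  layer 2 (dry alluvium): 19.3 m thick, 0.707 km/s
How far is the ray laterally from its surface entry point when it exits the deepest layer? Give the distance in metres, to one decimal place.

Apply Snell's law at each interface; in layer i the horizontal offset is hᵢ·tan θᵢ.
Layer 1: θ = 14.10°; offset = 26.1·tan 14.10° = 6.556 m.
Layer 2: sin θ = 0.707·sin 14.1°/0.552 = 0.3120, θ = 18.18°; offset = 19.3·tan 18.18° = 6.338 m.
Σ offsets = 12.894 m.

12.9 m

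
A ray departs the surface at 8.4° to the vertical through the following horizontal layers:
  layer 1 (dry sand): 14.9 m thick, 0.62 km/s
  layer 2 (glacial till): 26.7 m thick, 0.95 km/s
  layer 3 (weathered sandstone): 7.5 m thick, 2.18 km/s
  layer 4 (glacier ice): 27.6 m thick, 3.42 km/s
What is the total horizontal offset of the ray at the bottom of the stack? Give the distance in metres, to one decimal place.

50.4 m

Ray parameter p = sin 8.4° / 0.62 km/s = 2.3562e-01 s/km.
Layer 1: θ = 8.40°; offset = 14.9·tan 8.40° = 2.200 m.
Layer 2: sin θ = p·0.95 = 0.2238 → θ = 12.93°; offset = 26.7·tan 12.93° = 6.132 m.
Layer 3: sin θ = p·2.18 = 0.5136 → θ = 30.91°; offset = 7.5·tan 30.91° = 4.490 m.
Layer 4: sin θ = p·3.42 = 0.8058 → θ = 53.69°; offset = 27.6·tan 53.69° = 37.557 m.
Σ offsets = 50.380 m.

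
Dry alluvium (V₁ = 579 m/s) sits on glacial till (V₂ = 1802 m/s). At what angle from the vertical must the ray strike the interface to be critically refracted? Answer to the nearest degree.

19°

At critical incidence the refracted ray runs along the interface (θ₂ = 90°), so sin θ_c = V₁/V₂.
θ_c = arcsin(579/1802) = arcsin 0.3213 = 18.74°.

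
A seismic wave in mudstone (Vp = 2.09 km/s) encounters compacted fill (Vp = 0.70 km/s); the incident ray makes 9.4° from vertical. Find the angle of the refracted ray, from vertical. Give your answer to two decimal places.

Snell's law: sin θ₂ = (V₂/V₁)·sin θ₁ = (0.70/2.09)·sin 9.4° = 0.0547.
θ₂ = sin⁻¹(0.0547) = 3.14° (from vertical).

3.14°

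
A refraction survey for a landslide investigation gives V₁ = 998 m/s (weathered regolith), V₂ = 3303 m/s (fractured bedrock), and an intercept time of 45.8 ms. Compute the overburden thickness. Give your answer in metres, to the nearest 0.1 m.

h = tᵢ·V₁·V₂ / (2·√(V₂²−V₁²)).
√(V₂²−V₁²) = √(3303² − 998²) = 3148.6 m/s.
h = 0.0458 s × 998 × 3303 / (2 × 3148.6) = 23.97 m.

24.0 m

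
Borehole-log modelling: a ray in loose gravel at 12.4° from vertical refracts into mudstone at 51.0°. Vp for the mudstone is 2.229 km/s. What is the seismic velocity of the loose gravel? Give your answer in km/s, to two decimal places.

sin 12.4° = 0.2147; sin 51.0° = 0.7771.
V₁ = V₂·(sin θ₁/sin θ₂) = 2.229·(0.2147/0.7771) = 0.62 km/s.

0.62 km/s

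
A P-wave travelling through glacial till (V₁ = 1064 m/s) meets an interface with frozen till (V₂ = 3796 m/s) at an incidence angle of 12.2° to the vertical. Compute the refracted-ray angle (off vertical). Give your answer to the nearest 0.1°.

sin θ₁/V₁ = sin θ₂/V₂ ⇒ sin θ₂ = 3796·sin 12.2°/1064 = 3796·0.2113/1064 = 0.7539.
θ₂ = sin⁻¹(0.7539) = 48.93° (from vertical).

48.9°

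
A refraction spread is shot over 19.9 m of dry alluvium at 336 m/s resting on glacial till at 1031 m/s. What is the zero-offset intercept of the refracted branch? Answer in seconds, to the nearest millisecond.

0.112 s

tᵢ = 2h·√(V₂²−V₁²)/(V₁V₂).
√(V₂²−V₁²) = √(1031²−336²) = 974.7 m/s.
tᵢ = 2·19.9·974.7/(336·1031) = 0.11199 s.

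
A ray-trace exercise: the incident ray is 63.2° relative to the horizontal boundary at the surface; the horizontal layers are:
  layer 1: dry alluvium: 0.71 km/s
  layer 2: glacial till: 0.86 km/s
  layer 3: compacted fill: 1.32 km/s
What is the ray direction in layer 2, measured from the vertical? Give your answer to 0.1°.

From the normal: θ₁ = 90° − 63.2° = 26.8°.
Ray parameter p = sin 26.8° / 0.71 = 6.3504e-01 s/km.
sin θ_2 = p·V_2 = 6.3504e-01 × 0.86 = 0.5461.
θ_2 = 33.10° from the vertical.

33.1°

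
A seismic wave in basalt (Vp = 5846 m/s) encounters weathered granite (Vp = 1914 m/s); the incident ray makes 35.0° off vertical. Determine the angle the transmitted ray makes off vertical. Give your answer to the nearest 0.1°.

Snell's law: sin θ₂ = (V₂/V₁)·sin θ₁ = (1914/5846)·sin 35.0° = 0.1878.
θ₂ = arcsin 0.1878 = 10.82° from the normal.

10.8°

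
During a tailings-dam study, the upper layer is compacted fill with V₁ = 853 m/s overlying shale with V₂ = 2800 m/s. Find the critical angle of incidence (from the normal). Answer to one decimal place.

17.7°

At critical incidence the refracted ray runs along the interface (θ₂ = 90°), so sin θ_c = V₁/V₂.
θ_c = arcsin(853/2800) = arcsin 0.3046 = 17.74°.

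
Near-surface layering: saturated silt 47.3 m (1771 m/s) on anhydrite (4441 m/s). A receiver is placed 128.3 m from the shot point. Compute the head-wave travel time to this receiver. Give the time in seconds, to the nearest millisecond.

t = x/V₂ + 2h·√(V₂²−V₁²)/(V₁V₂).
√(V₂²−V₁²) = √(4441²−1771²) = 4072.6 m/s; delay term = 2·47.3·4072.6/(1771·4441) = 0.04899 s.
t = 128.3/4441 + 0.04899 = 0.07787 s.

0.078 s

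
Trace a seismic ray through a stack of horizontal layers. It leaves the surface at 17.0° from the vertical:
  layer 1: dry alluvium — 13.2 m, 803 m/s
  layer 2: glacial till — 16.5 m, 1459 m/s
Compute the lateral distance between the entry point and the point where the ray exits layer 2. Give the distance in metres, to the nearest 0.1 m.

p = sin θ₁/V₁ = sin 17.0°/803 = 3.6410e-04 s/m is conserved through the stack.
Layer 1: θ = 17.00°; offset = 13.2·tan 17.00° = 4.036 m.
Layer 2: sin θ = p·1459 = 0.5312 → θ = 32.09°; offset = 16.5·tan 32.09° = 10.346 m.
Σ offsets = 14.381 m.

14.4 m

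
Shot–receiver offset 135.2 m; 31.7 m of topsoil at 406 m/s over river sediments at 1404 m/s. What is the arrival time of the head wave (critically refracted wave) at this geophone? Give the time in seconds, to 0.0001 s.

0.2458 s

t = x/V₂ + 2h·√(V₂²−V₁²)/(V₁V₂).
√(V₂²−V₁²) = √(1404²−406²) = 1344.0 m/s; delay term = 2·31.7·1344.0/(406·1404) = 0.14949 s.
t = 135.2/1404 + 0.14949 = 0.24578 s.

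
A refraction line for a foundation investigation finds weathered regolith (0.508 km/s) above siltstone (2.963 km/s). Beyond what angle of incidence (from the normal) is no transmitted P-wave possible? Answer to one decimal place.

9.9°

At critical incidence the refracted ray runs along the interface (θ₂ = 90°), so sin θ_c = V₁/V₂.
θ_c = arcsin(0.508/2.963) = arcsin 0.1714 = 9.87°.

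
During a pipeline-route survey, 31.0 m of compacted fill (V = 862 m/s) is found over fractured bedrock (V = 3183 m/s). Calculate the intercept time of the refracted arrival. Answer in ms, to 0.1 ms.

tᵢ = 2h·√(V₂²−V₁²)/(V₁V₂).
√(V₂²−V₁²) = √(3183²−862²) = 3064.1 m/s.
tᵢ = 2·31.0·3064.1/(862·3183) = 0.06924 s.

69.2 ms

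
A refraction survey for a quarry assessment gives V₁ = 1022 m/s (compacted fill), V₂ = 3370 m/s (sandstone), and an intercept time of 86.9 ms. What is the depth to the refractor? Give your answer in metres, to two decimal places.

46.60 m

h = tᵢ·V₁·V₂ / (2·√(V₂²−V₁²)).
√(V₂²−V₁²) = √(3370² − 1022²) = 3211.3 m/s.
h = 0.0869 s × 1022 × 3370 / (2 × 3211.3) = 46.60 m.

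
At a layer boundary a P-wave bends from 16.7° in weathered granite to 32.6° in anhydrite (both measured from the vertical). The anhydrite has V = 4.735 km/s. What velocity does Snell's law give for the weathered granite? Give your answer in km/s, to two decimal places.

Snell's law: sin 16.7°/V₁ = sin 32.6°/V₂.
V₁ = V₂·sin 16.7°/sin 32.6° = 4.735 × 0.5334 = 2.53 km/s.

2.53 km/s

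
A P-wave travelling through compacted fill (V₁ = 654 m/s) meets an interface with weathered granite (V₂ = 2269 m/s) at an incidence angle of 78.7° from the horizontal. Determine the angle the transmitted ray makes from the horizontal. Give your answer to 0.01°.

47.17°

Convert to the normal: θ₁ = 90° − 78.7° = 11.3°.
Snell's law: sin θ₂ = (V₂/V₁)·sin θ₁ = (2269/654)·sin 11.3° = 0.6798.
θ₂ = sin⁻¹(0.6798) = 42.83° (from vertical).
From the interface: 90° − 42.83° = 47.17°.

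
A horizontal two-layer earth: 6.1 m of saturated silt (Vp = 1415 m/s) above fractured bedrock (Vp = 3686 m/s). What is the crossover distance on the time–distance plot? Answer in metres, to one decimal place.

θ_c = arcsin(1415/3686) = 22.57°, so cos θ_c = 0.9234 and tᵢ = 2h cos θ_c/V₁ = 0.0080 s.
At crossover x/V₁ = x/V₂ + tᵢ ⇒ x = tᵢ/(1/V₁ − 1/V₂) = 0.00796/(7.0671e-04 − 2.7130e-04) = 18.28 m.

18.3 m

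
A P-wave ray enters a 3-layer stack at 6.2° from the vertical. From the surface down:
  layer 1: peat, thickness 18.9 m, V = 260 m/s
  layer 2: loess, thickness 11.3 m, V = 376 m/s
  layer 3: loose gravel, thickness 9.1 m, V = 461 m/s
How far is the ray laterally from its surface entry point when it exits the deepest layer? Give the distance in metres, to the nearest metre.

Ray parameter p = sin 6.2° / 260 m/s = 4.1538e-04 s/m.
Layer 1: θ = 6.20°; offset = 18.9·tan 6.20° = 2.053 m.
Layer 2: sin θ = p·376 = 0.1562 → θ = 8.99°; offset = 11.3·tan 8.99° = 1.787 m.
Layer 3: sin θ = p·461 = 0.1915 → θ = 11.04°; offset = 9.1·tan 11.04° = 1.775 m.
Total horizontal offset = 5.615 m.

6 m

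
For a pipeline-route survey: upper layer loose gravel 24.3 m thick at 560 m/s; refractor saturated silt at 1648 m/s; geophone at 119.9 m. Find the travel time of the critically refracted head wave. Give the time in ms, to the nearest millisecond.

θ_c = arcsin(V₁/V₂) = arcsin(560/1648) = 19.87°, cos θ_c = 0.9405.
Intercept time tᵢ = 2h cos θ_c / V₁ = 2·24.3·0.9405/560 = 0.08162 s.
t = x/V₂ + tᵢ = 119.9/1648 + 0.08162 = 0.15438 s.

154 ms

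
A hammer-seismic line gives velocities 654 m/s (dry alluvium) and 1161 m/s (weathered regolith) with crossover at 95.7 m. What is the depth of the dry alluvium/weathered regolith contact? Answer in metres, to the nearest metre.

25 m

h = (x_cross/2)·√((V₂−V₁)/(V₂+V₁)).
(V₂−V₁)/(V₂+V₁) = (1161−654)/(1161+654) = 0.2793; √ = 0.5285.
h = (95.7/2)·0.5285 = 25.29 m.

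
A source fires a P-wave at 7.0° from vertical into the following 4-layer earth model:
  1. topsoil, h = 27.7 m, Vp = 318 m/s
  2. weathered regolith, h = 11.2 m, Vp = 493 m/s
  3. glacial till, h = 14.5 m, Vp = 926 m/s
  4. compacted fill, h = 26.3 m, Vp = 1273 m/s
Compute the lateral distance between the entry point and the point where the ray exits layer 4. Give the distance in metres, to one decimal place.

25.8 m

Apply Snell's law at each interface; in layer i the horizontal offset is hᵢ·tan θᵢ.
Layer 1: θ = 7.00°; offset = 27.7·tan 7.00° = 3.401 m.
Layer 2: sin θ = 493·sin 7.0°/318 = 0.1889, θ = 10.89°; offset = 11.2·tan 10.89° = 2.155 m.
Layer 3: sin θ = 926·sin 7.0°/318 = 0.3549, θ = 20.79°; offset = 14.5·tan 20.79° = 5.504 m.
Layer 4: sin θ = 1273·sin 7.0°/318 = 0.4879, θ = 29.20°; offset = 26.3·tan 29.20° = 14.699 m.
Total horizontal offset = 25.759 m.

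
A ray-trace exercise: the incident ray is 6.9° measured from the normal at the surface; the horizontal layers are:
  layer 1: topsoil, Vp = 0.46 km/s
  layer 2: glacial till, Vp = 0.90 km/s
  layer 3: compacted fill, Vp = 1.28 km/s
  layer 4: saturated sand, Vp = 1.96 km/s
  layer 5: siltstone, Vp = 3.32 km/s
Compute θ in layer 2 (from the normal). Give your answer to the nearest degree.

14°

Snell's law across each interface conserves sin θ / V, so sin θ_2 = V_2·sin θ₁/V₁.
sin θ_2 = 0.90 × sin 6.9° / 0.46 = 0.2351.
θ_2 = arcsin 0.2351 = 13.59°.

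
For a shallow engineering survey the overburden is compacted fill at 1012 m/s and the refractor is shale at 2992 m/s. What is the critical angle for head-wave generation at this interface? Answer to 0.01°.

19.77°

Critical incidence: sin θ_c = V₁/V₂ = 1012/2992 = 0.3382.
θ_c = arcsin 0.3382 = 19.77°.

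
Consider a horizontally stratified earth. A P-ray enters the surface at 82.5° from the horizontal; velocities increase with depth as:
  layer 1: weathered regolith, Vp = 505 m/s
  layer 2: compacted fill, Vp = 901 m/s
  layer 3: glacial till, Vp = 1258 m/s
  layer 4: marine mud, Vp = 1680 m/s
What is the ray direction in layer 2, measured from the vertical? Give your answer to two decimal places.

13.47°

From the normal: θ₁ = 90° − 82.5° = 7.5°.
Ray parameter p = sin 7.5° / 505 = 2.5847e-04 s/m.
sin θ_2 = p·V_2 = 2.5847e-04 × 901 = 0.2329.
θ_2 = 13.47° from the vertical.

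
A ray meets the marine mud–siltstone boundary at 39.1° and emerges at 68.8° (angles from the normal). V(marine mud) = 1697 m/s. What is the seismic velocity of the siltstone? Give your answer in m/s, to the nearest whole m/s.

sin 39.1° = 0.6307; sin 68.8° = 0.9323.
V₂ = V₁·(sin θ₂/sin θ₁) = 1697·(0.9323/0.6307) = 2508.66 m/s.

2509 m/s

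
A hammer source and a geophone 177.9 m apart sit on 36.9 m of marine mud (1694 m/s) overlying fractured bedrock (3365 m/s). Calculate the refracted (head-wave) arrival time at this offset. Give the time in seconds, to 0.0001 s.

0.0905 s

t = x/V₂ + 2h·√(V₂²−V₁²)/(V₁V₂).
√(V₂²−V₁²) = √(3365²−1694²) = 2907.5 m/s; delay term = 2·36.9·2907.5/(1694·3365) = 0.03764 s.
t = 177.9/3365 + 0.03764 = 0.09051 s.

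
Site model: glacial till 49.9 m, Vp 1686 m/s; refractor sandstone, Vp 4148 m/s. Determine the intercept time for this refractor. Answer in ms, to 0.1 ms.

θ_c = arcsin(V₁/V₂) = arcsin(1686/4148) = 23.98°; cos θ_c = 0.9137.
tᵢ = 2h·cos θ_c / V₁ = 2·49.9·0.9137 / 1686 = 0.05408 s.

54.1 ms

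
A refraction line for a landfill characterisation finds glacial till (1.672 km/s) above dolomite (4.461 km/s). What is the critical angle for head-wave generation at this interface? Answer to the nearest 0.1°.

22.0°

Critical incidence: sin θ_c = V₁/V₂ = 1.672/4.461 = 0.3748.
θ_c = arcsin 0.3748 = 22.01°.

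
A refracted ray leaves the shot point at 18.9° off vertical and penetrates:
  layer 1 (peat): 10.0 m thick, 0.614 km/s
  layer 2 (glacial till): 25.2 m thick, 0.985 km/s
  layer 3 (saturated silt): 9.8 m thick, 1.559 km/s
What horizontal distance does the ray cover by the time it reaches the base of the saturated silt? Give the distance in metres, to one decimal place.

32.9 m

p = sin θ₁/V₁ = sin 18.9°/0.614 = 5.2755e-01 s/km is conserved through the stack.
Layer 1: θ = 18.90°; offset = 10.0·tan 18.90° = 3.424 m.
Layer 2: sin θ = p·0.985 = 0.5196 → θ = 31.31°; offset = 25.2·tan 31.31° = 15.327 m.
Layer 3: sin θ = p·1.559 = 0.8225 → θ = 55.33°; offset = 9.8·tan 55.33° = 14.170 m.
Σ offsets = 32.920 m.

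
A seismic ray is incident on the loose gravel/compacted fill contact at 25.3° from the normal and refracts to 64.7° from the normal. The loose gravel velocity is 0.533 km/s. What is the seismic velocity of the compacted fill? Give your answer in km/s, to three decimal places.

1.128 km/s

Snell's law: sin 25.3°/V₁ = sin 64.7°/V₂.
V₂ = V₁·sin 64.7°/sin 25.3° = 0.533 × 2.1155 = 1.128 km/s.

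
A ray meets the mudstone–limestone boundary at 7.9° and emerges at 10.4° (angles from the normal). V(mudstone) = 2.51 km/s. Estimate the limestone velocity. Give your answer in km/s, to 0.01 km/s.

sin 7.9° = 0.1374; sin 10.4° = 0.1805.
V₂ = V₁·(sin θ₂/sin θ₁) = 2.51·(0.1805/0.1374) = 3.30 km/s.

3.30 km/s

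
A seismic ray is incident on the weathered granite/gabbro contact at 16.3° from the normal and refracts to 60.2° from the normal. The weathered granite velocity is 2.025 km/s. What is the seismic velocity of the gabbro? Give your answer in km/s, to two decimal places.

Snell's law: sin 16.3°/V₁ = sin 60.2°/V₂.
V₂ = V₁·sin 60.2°/sin 16.3° = 2.025 × 3.0918 = 6.26 km/s.

6.26 km/s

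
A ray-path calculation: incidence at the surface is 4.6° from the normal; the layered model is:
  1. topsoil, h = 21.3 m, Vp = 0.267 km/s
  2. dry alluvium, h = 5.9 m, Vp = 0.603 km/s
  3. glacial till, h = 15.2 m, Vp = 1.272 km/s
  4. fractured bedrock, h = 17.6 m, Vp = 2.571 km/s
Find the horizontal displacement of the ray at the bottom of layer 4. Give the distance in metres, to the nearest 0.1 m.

30.5 m

p = sin θ₁/V₁ = sin 4.6°/0.267 = 3.0037e-01 s/km is conserved through the stack.
Layer 1: θ = 4.60°; offset = 21.3·tan 4.60° = 1.714 m.
Layer 2: sin θ = p·0.603 = 0.1811 → θ = 10.44°; offset = 5.9·tan 10.44° = 1.087 m.
Layer 3: sin θ = p·1.272 = 0.3821 → θ = 22.46°; offset = 15.2·tan 22.46° = 6.284 m.
Layer 4: sin θ = p·2.571 = 0.7723 → θ = 50.56°; offset = 17.6·tan 50.56° = 21.394 m.
Summing the layer offsets gives 30.478 m.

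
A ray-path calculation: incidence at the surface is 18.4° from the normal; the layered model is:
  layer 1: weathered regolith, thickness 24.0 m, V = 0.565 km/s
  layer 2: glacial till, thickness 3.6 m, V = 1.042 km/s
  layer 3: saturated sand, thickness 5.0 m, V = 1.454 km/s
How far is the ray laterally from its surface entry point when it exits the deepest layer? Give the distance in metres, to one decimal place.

p = sin θ₁/V₁ = sin 18.4°/0.565 = 5.5867e-01 s/km is conserved through the stack.
Layer 1: θ = 18.40°; offset = 24.0·tan 18.40° = 7.984 m.
Layer 2: sin θ = p·1.042 = 0.5821 → θ = 35.60°; offset = 3.6·tan 35.60° = 2.577 m.
Layer 3: sin θ = p·1.454 = 0.8123 → θ = 54.32°; offset = 5.0·tan 54.32° = 6.964 m.
Σ offsets = 17.525 m.

17.5 m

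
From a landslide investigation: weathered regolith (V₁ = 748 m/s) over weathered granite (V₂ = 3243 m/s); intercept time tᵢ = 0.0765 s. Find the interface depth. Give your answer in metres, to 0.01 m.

h = tᵢ·V₁·V₂ / (2·√(V₂²−V₁²)).
√(V₂²−V₁²) = √(3243² − 748²) = 3155.6 m/s.
h = 0.0765 s × 748 × 3243 / (2 × 3155.6) = 29.40 m.

29.40 m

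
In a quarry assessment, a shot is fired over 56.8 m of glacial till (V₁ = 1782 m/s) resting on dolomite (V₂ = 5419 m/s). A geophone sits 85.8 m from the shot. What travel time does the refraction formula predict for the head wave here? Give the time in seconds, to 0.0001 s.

0.0760 s

t = x/V₂ + 2h·√(V₂²−V₁²)/(V₁V₂).
√(V₂²−V₁²) = √(5419²−1782²) = 5117.6 m/s; delay term = 2·56.8·5117.6/(1782·5419) = 0.06020 s.
t = 85.8/5419 + 0.06020 = 0.07604 s.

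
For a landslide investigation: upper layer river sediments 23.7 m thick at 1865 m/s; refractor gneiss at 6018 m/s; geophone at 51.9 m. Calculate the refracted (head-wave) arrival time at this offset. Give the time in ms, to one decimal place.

32.8 ms

θ_c = arcsin(V₁/V₂) = arcsin(1865/6018) = 18.05°, cos θ_c = 0.9508.
Intercept time tᵢ = 2h cos θ_c / V₁ = 2·23.7·0.9508/1865 = 0.02416 s.
t = x/V₂ + tᵢ = 51.9/6018 + 0.02416 = 0.03279 s.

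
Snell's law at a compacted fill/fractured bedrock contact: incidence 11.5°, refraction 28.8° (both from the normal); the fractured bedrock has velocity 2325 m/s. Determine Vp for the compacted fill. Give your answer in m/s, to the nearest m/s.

Snell's law: sin 11.5°/V₁ = sin 28.8°/V₂.
V₁ = V₂·sin 11.5°/sin 28.8° = 2325 × 0.4138 = 962.17 m/s.

962 m/s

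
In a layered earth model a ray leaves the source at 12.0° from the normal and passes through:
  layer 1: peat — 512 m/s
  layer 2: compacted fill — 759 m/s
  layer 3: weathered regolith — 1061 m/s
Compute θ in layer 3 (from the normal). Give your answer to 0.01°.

Ray parameter p = sin 12.0° / 512 = 4.0608e-04 s/m.
sin θ_3 = p·V_3 = 4.0608e-04 × 1061 = 0.4308.
θ_3 = 25.52° from the vertical.

25.52°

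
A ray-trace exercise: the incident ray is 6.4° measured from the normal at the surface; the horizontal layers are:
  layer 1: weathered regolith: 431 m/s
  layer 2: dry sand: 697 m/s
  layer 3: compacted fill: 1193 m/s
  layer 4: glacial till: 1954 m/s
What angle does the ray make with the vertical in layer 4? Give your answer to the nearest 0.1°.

30.4°

Ray parameter p = sin 6.4° / 431 = 2.5863e-04 s/m.
sin θ_4 = p·V_4 = 2.5863e-04 × 1954 = 0.5054.
θ_4 = arcsin 0.5054 = 30.36°.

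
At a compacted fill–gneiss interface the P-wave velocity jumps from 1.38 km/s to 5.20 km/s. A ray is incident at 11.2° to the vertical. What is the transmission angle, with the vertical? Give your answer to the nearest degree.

47°

sin θ₁/V₁ = sin θ₂/V₂ ⇒ sin θ₂ = 5.20·sin 11.2°/1.38 = 5.20·0.1942/1.38 = 0.7319.
θ₂ = sin⁻¹(0.7319) = 47.05° (from vertical).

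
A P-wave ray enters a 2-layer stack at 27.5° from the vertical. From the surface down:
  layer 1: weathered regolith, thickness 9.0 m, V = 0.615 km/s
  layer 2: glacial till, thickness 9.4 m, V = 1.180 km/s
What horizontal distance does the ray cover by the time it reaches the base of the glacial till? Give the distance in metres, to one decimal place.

Apply Snell's law at each interface; in layer i the horizontal offset is hᵢ·tan θᵢ.
Layer 1: θ = 27.50°; offset = 9.0·tan 27.50° = 4.685 m.
Layer 2: sin θ = 1.180·sin 27.5°/0.615 = 0.8860, θ = 62.37°; offset = 9.4·tan 62.37° = 17.957 m.
Summing the layer offsets gives 22.642 m.

22.6 m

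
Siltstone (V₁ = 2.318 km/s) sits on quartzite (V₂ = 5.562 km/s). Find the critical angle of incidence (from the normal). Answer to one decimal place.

At critical incidence the refracted ray runs along the interface (θ₂ = 90°), so sin θ_c = V₁/V₂.
θ_c = arcsin(2.318/5.562) = arcsin 0.4168 = 24.63°.

24.6°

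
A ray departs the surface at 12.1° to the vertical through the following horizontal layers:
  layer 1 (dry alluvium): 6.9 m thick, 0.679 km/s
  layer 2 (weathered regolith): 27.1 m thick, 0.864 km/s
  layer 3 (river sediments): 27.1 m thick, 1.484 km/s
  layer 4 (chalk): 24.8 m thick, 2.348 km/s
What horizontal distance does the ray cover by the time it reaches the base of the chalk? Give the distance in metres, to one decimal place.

49.0 m

p = sin θ₁/V₁ = sin 12.1°/0.679 = 3.0872e-01 s/km is conserved through the stack.
Layer 1: θ = 12.10°; offset = 6.9·tan 12.10° = 1.479 m.
Layer 2: sin θ = p·0.864 = 0.2667 → θ = 15.47°; offset = 27.1·tan 15.47° = 7.500 m.
Layer 3: sin θ = p·1.484 = 0.4581 → θ = 27.27°; offset = 27.1·tan 27.27° = 13.968 m.
Layer 4: sin θ = p·2.348 = 0.7249 → θ = 46.46°; offset = 24.8·tan 46.46° = 26.095 m.
Total horizontal offset = 49.042 m.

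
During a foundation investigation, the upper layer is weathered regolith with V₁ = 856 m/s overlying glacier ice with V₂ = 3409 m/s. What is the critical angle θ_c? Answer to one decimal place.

Critical incidence: sin θ_c = V₁/V₂ = 856/3409 = 0.2511.
θ_c = arcsin 0.2511 = 14.54°.

14.5°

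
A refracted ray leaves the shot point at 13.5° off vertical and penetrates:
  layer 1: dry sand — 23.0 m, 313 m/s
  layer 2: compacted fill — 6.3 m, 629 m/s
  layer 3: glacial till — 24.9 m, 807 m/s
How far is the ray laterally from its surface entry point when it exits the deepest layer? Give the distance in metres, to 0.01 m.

27.64 m

p = sin θ₁/V₁ = sin 13.5°/313 = 7.4583e-04 s/m is conserved through the stack.
Layer 1: θ = 13.50°; offset = 23.0·tan 13.50° = 5.5218 m.
Layer 2: sin θ = p·629 = 0.4691 → θ = 27.98°; offset = 6.3·tan 27.98° = 3.3466 m.
Layer 3: sin θ = p·807 = 0.6019 → θ = 37.01°; offset = 24.9·tan 37.01° = 18.7670 m.
Σ offsets = 27.6354 m.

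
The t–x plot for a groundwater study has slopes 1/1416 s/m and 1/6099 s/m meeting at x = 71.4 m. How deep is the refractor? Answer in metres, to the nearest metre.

28 m

h = (x_cross/2)·√((V₂−V₁)/(V₂+V₁)).
(V₂−V₁)/(V₂+V₁) = (6099−1416)/(6099+1416) = 0.6232; √ = 0.7894.
h = (71.4/2)·0.7894 = 28.18 m.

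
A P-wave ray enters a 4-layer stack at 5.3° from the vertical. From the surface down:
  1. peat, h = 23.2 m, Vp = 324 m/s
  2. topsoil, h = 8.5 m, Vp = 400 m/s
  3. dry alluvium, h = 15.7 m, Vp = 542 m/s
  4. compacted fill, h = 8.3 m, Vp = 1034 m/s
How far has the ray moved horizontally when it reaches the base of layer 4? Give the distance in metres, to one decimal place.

p = sin θ₁/V₁ = sin 5.3°/324 = 2.8509e-04 s/m is conserved through the stack.
Layer 1: θ = 5.30°; offset = 23.2·tan 5.30° = 2.152 m.
Layer 2: sin θ = p·400 = 0.1140 → θ = 6.55°; offset = 8.5·tan 6.55° = 0.976 m.
Layer 3: sin θ = p·542 = 0.1545 → θ = 8.89°; offset = 15.7·tan 8.89° = 2.455 m.
Layer 4: sin θ = p·1034 = 0.2948 → θ = 17.14°; offset = 8.3·tan 17.14° = 2.561 m.
Σ offsets = 8.144 m.

8.1 m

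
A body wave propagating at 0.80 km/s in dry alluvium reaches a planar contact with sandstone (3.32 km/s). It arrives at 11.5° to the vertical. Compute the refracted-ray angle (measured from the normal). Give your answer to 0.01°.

55.83°

sin θ₁/V₁ = sin θ₂/V₂ ⇒ sin θ₂ = 3.32·sin 11.5°/0.80 = 3.32·0.1994/0.80 = 0.8274.
θ₂ = sin⁻¹(0.8274) = 55.83° (from vertical).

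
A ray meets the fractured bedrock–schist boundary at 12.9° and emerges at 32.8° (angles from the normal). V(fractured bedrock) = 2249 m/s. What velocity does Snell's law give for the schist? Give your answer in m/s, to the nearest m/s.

5457 m/s

Snell's law: sin 12.9°/V₁ = sin 32.8°/V₂.
V₂ = V₁·sin 32.8°/sin 12.9° = 2249 × 2.4265 = 5457.12 m/s.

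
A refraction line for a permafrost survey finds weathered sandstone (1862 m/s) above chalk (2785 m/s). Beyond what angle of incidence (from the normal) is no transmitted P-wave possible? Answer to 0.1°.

42.0°

At critical incidence the refracted ray runs along the interface (θ₂ = 90°), so sin θ_c = V₁/V₂.
θ_c = arcsin(1862/2785) = arcsin 0.6686 = 41.96°.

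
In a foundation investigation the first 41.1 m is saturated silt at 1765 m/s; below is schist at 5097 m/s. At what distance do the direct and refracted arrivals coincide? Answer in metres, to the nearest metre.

118 m

x_cross = 2h·√((V₂+V₁)/(V₂−V₁)).
(V₂+V₁)/(V₂−V₁) = (5097+1765)/(5097−1765) = 2.0594; √ = 1.4351.
x_cross = 2·41.1·1.4351 = 117.96 m.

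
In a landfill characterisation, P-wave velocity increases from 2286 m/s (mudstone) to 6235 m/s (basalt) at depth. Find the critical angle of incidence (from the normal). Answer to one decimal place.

21.5°

Critical incidence: sin θ_c = V₁/V₂ = 2286/6235 = 0.3666.
θ_c = arcsin 0.3666 = 21.51°.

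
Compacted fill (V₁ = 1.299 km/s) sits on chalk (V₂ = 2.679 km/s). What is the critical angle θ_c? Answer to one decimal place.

29.0°

At critical incidence the refracted ray runs along the interface (θ₂ = 90°), so sin θ_c = V₁/V₂.
θ_c = arcsin(1.299/2.679) = arcsin 0.4849 = 29.00°.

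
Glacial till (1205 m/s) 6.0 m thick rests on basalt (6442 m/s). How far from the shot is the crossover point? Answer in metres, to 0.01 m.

x_cross = 2h·√((V₂+V₁)/(V₂−V₁)).
(V₂+V₁)/(V₂−V₁) = (6442+1205)/(6442−1205) = 1.4602; √ = 1.2084.
x_cross = 2·6.0·1.2084 = 14.50 m.

14.50 m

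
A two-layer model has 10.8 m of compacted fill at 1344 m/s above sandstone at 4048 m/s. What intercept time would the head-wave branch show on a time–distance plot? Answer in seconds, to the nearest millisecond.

0.015 s

θ_c = arcsin(V₁/V₂) = arcsin(1344/4048) = 19.39°; cos θ_c = 0.9433.
tᵢ = 2h·cos θ_c / V₁ = 2·10.8·0.9433 / 1344 = 0.01516 s.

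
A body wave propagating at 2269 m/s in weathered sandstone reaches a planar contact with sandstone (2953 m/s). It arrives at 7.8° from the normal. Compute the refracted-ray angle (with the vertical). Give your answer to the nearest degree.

sin θ₁/V₁ = sin θ₂/V₂ ⇒ sin θ₂ = 2953·sin 7.8°/2269 = 2953·0.1357/2269 = 0.1766.
θ₂ = sin⁻¹(0.1766) = 10.17° (from vertical).

10°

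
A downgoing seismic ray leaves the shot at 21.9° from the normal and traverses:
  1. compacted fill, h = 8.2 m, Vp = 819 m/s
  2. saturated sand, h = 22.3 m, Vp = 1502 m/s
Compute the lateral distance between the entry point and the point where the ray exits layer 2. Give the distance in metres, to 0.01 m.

Apply Snell's law at each interface; in layer i the horizontal offset is hᵢ·tan θᵢ.
Layer 1: θ = 21.90°; offset = 8.2·tan 21.90° = 3.2964 m.
Layer 2: sin θ = 1502·sin 21.9°/819 = 0.6840, θ = 43.16°; offset = 22.3·tan 43.16° = 20.9119 m.
Total horizontal offset = 24.2082 m.

24.21 m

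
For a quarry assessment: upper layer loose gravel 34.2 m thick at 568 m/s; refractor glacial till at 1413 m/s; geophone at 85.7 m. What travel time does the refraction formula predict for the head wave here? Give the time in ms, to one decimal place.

170.9 ms

θ_c = arcsin(V₁/V₂) = arcsin(568/1413) = 23.70°, cos θ_c = 0.9156.
Intercept time tᵢ = 2h cos θ_c / V₁ = 2·34.2·0.9156/568 = 0.11026 s.
t = x/V₂ + tᵢ = 85.7/1413 + 0.11026 = 0.17092 s.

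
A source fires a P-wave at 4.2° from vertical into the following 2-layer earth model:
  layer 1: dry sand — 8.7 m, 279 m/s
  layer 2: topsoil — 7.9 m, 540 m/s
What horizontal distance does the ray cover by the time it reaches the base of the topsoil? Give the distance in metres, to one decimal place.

Apply Snell's law at each interface; in layer i the horizontal offset is hᵢ·tan θᵢ.
Layer 1: θ = 4.20°; offset = 8.7·tan 4.20° = 0.639 m.
Layer 2: sin θ = 540·sin 4.2°/279 = 0.1418, θ = 8.15°; offset = 7.9·tan 8.15° = 1.131 m.
Summing the layer offsets gives 1.770 m.

1.8 m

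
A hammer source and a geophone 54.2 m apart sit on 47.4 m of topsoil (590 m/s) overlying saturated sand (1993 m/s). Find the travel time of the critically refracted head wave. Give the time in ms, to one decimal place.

180.7 ms

θ_c = arcsin(V₁/V₂) = arcsin(590/1993) = 17.22°, cos θ_c = 0.9552.
Intercept time tᵢ = 2h cos θ_c / V₁ = 2·47.4·0.9552/590 = 0.15348 s.
t = x/V₂ + tᵢ = 54.2/1993 + 0.15348 = 0.18067 s.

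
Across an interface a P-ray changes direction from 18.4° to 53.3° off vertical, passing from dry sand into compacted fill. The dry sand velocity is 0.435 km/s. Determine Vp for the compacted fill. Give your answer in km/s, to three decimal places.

Snell's law: sin 18.4°/V₁ = sin 53.3°/V₂.
V₂ = V₁·sin 53.3°/sin 18.4° = 0.435 × 2.5401 = 1.105 km/s.

1.105 km/s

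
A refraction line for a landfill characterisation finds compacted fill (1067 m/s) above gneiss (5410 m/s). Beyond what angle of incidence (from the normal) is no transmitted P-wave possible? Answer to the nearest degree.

11°

At critical incidence the refracted ray runs along the interface (θ₂ = 90°), so sin θ_c = V₁/V₂.
θ_c = arcsin(1067/5410) = arcsin 0.1972 = 11.37°.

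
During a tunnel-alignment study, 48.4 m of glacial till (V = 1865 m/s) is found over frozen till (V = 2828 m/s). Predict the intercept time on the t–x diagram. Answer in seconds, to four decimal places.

θ_c = arcsin(V₁/V₂) = arcsin(1865/2828) = 41.26°; cos θ_c = 0.7517.
tᵢ = 2h·cos θ_c / V₁ = 2·48.4·0.7517 / 1865 = 0.03902 s.

0.0390 s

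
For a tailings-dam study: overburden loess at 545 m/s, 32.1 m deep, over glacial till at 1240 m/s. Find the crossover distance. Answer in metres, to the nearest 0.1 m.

x_cross = 2h·√((V₂+V₁)/(V₂−V₁)).
(V₂+V₁)/(V₂−V₁) = (1240+545)/(1240−545) = 2.5683; √ = 1.6026.
x_cross = 2·32.1·1.6026 = 102.89 m.

102.9 m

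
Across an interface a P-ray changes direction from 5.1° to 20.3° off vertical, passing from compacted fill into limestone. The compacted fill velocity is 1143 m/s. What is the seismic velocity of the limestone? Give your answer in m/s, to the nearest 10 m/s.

Snell's law: sin 5.1°/V₁ = sin 20.3°/V₂.
V₂ = V₁·sin 20.3°/sin 5.1° = 1143 × 3.9028 = 4460.89 m/s.

4460 m/s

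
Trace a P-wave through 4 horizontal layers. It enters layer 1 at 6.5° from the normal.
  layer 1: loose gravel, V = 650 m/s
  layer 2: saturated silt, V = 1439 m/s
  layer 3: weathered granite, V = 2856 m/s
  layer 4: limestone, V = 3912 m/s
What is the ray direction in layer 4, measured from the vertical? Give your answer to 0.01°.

Snell's law across each interface conserves sin θ / V, so sin θ_4 = V_4·sin θ₁/V₁.
sin θ_4 = 3912 × sin 6.5° / 650 = 0.6813.
θ_4 = arcsin 0.6813 = 42.95°.

42.95°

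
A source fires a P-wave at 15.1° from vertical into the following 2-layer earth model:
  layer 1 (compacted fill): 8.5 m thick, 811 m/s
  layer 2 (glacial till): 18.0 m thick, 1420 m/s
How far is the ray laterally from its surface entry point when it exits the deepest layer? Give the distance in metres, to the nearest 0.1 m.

Apply Snell's law at each interface; in layer i the horizontal offset is hᵢ·tan θᵢ.
Layer 1: θ = 15.10°; offset = 8.5·tan 15.10° = 2.293 m.
Layer 2: sin θ = 1420·sin 15.1°/811 = 0.4561, θ = 27.14°; offset = 18.0·tan 27.14° = 9.226 m.
Summing the layer offsets gives 11.519 m.

11.5 m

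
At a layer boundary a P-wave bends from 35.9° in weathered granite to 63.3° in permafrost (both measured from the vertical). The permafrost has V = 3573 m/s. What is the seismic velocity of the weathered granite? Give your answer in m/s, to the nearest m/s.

2345 m/s

Snell's law: sin 35.9°/V₁ = sin 63.3°/V₂.
V₁ = V₂·sin 35.9°/sin 63.3° = 3573 × 0.6564 = 2345.17 m/s.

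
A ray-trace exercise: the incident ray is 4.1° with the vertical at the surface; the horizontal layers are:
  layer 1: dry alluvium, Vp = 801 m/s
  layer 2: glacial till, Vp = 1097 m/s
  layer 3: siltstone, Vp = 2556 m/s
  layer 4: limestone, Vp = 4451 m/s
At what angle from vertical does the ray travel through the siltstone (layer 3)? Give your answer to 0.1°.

Ray parameter p = sin 4.1° / 801 = 8.9260e-05 s/m.
sin θ_3 = p·V_3 = 8.9260e-05 × 2556 = 0.2281.
θ_3 = 13.19° from the vertical.

13.2°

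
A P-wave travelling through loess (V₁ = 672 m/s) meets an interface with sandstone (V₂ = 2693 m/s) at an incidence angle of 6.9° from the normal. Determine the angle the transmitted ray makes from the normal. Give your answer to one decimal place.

Snell's law: sin θ₂ = (V₂/V₁)·sin θ₁ = (2693/672)·sin 6.9° = 0.4814.
θ₂ = sin⁻¹(0.4814) = 28.78° (from vertical).

28.8°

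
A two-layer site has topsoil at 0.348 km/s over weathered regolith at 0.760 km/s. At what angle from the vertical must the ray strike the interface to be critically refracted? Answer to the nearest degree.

At critical incidence the refracted ray runs along the interface (θ₂ = 90°), so sin θ_c = V₁/V₂.
θ_c = arcsin(0.348/0.760) = arcsin 0.4579 = 27.25°.

27°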